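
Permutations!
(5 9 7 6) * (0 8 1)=(0 8 1)(5 9 7 6)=[8, 0, 2, 3, 4, 9, 5, 6, 1, 7]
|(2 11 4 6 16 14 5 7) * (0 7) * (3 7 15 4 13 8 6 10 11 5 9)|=15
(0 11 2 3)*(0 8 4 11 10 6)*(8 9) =(0 10 6)(2 3 9 8 4 11) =[10, 1, 3, 9, 11, 5, 0, 7, 4, 8, 6, 2]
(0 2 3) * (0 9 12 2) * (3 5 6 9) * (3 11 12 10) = (2 5 6 9 10 3 11 12) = [0, 1, 5, 11, 4, 6, 9, 7, 8, 10, 3, 12, 2]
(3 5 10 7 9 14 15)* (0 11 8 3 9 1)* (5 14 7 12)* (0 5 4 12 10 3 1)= [11, 5, 2, 14, 12, 3, 6, 0, 1, 7, 10, 8, 4, 13, 15, 9]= (0 11 8 1 5 3 14 15 9 7)(4 12)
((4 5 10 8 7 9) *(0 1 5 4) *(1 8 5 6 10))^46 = (0 7)(1 10)(5 6)(8 9)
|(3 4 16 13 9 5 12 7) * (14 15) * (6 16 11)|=|(3 4 11 6 16 13 9 5 12 7)(14 15)|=10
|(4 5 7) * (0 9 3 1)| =12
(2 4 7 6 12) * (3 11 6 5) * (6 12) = (2 4 7 5 3 11 12) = [0, 1, 4, 11, 7, 3, 6, 5, 8, 9, 10, 12, 2]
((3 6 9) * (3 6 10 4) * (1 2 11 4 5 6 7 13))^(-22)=((1 2 11 4 3 10 5 6 9 7 13))^(-22)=(13)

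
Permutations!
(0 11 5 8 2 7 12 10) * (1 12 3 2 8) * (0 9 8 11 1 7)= [1, 12, 0, 2, 4, 7, 6, 3, 11, 8, 9, 5, 10]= (0 1 12 10 9 8 11 5 7 3 2)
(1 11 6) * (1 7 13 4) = [0, 11, 2, 3, 1, 5, 7, 13, 8, 9, 10, 6, 12, 4] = (1 11 6 7 13 4)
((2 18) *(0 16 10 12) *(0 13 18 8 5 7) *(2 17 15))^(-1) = (0 7 5 8 2 15 17 18 13 12 10 16)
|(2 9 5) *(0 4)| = 6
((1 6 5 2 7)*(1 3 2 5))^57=((1 6)(2 7 3))^57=(7)(1 6)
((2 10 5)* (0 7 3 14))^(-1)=((0 7 3 14)(2 10 5))^(-1)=(0 14 3 7)(2 5 10)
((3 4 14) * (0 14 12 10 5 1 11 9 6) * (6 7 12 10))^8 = ((0 14 3 4 10 5 1 11 9 7 12 6))^8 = (0 9 10)(1 3 12)(4 6 11)(5 14 7)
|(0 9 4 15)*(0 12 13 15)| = |(0 9 4)(12 13 15)| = 3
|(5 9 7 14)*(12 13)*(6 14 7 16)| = |(5 9 16 6 14)(12 13)| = 10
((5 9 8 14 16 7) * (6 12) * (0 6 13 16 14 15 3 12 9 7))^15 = ((0 6 9 8 15 3 12 13 16)(5 7))^15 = (0 12 8)(3 9 16)(5 7)(6 13 15)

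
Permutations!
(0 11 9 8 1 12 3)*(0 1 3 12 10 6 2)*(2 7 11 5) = (12)(0 5 2)(1 10 6 7 11 9 8 3) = [5, 10, 0, 1, 4, 2, 7, 11, 3, 8, 6, 9, 12]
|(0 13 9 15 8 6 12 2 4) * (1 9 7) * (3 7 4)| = 9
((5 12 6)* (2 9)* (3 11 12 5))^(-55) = ((2 9)(3 11 12 6))^(-55) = (2 9)(3 11 12 6)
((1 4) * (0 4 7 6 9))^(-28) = ((0 4 1 7 6 9))^(-28) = (0 1 6)(4 7 9)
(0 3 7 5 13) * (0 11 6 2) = (0 3 7 5 13 11 6 2) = [3, 1, 0, 7, 4, 13, 2, 5, 8, 9, 10, 6, 12, 11]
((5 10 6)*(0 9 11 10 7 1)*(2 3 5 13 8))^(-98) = ((0 9 11 10 6 13 8 2 3 5 7 1))^(-98) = (0 7 3 8 6 11)(1 5 2 13 10 9)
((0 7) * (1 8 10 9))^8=((0 7)(1 8 10 9))^8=(10)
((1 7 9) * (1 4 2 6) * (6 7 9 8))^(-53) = (1 2 6 4 8 9 7)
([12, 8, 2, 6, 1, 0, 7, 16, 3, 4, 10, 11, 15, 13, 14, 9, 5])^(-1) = (0 5 16 7 6 3 8 1 4 9 15 12)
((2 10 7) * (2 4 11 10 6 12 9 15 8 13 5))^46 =(2 13 15 12)(4 10)(5 8 9 6)(7 11)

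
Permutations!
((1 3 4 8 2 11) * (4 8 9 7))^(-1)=(1 11 2 8 3)(4 7 9)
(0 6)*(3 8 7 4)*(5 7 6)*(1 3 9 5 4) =(0 4 9 5 7 1 3 8 6) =[4, 3, 2, 8, 9, 7, 0, 1, 6, 5]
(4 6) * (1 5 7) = (1 5 7)(4 6) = [0, 5, 2, 3, 6, 7, 4, 1]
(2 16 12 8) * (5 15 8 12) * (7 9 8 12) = (2 16 5 15 12 7 9 8) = [0, 1, 16, 3, 4, 15, 6, 9, 2, 8, 10, 11, 7, 13, 14, 12, 5]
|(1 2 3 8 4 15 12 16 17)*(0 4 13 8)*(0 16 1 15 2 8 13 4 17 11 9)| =12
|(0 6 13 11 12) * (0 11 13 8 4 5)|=|(13)(0 6 8 4 5)(11 12)|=10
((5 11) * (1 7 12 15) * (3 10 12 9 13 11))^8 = ((1 7 9 13 11 5 3 10 12 15))^8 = (1 12 3 11 9)(5 13 7 15 10)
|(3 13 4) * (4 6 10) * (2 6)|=6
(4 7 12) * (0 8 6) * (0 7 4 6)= [8, 1, 2, 3, 4, 5, 7, 12, 0, 9, 10, 11, 6]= (0 8)(6 7 12)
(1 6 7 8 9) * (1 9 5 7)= (9)(1 6)(5 7 8)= [0, 6, 2, 3, 4, 7, 1, 8, 5, 9]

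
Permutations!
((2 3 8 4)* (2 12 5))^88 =(2 12 8)(3 5 4)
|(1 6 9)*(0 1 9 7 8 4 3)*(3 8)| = 10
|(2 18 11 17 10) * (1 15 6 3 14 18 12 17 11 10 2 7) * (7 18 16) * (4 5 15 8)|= |(1 8 4 5 15 6 3 14 16 7)(2 12 17)(10 18)|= 30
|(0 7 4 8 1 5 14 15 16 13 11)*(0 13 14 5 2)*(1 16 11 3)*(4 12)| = 13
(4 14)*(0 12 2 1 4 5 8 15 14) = (0 12 2 1 4)(5 8 15 14) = [12, 4, 1, 3, 0, 8, 6, 7, 15, 9, 10, 11, 2, 13, 5, 14]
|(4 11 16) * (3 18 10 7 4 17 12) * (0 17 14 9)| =12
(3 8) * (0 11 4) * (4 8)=(0 11 8 3 4)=[11, 1, 2, 4, 0, 5, 6, 7, 3, 9, 10, 8]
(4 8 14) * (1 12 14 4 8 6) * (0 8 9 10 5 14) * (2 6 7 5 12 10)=[8, 10, 6, 3, 7, 14, 1, 5, 4, 2, 12, 11, 0, 13, 9]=(0 8 4 7 5 14 9 2 6 1 10 12)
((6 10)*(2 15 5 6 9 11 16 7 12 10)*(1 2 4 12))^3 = (1 5 12 11)(2 6 10 16)(4 9 7 15)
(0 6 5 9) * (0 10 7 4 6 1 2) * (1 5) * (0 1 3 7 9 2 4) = (0 5 2 1 4 6 3 7)(9 10) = [5, 4, 1, 7, 6, 2, 3, 0, 8, 10, 9]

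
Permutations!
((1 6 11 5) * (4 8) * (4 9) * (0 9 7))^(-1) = ((0 9 4 8 7)(1 6 11 5))^(-1) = (0 7 8 4 9)(1 5 11 6)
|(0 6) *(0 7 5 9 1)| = 6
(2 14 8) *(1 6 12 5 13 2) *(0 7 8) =(0 7 8 1 6 12 5 13 2 14) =[7, 6, 14, 3, 4, 13, 12, 8, 1, 9, 10, 11, 5, 2, 0]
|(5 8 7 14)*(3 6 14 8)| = |(3 6 14 5)(7 8)| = 4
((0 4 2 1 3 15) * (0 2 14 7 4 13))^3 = ((0 13)(1 3 15 2)(4 14 7))^3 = (0 13)(1 2 15 3)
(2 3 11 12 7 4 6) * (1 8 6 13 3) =(1 8 6 2)(3 11 12 7 4 13) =[0, 8, 1, 11, 13, 5, 2, 4, 6, 9, 10, 12, 7, 3]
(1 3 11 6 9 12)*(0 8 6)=(0 8 6 9 12 1 3 11)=[8, 3, 2, 11, 4, 5, 9, 7, 6, 12, 10, 0, 1]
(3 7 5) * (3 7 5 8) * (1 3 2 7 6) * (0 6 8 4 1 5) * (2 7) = (0 6 5 8 7 4 1 3) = [6, 3, 2, 0, 1, 8, 5, 4, 7]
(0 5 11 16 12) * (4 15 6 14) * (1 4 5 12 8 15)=(0 12)(1 4)(5 11 16 8 15 6 14)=[12, 4, 2, 3, 1, 11, 14, 7, 15, 9, 10, 16, 0, 13, 5, 6, 8]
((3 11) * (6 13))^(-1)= ((3 11)(6 13))^(-1)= (3 11)(6 13)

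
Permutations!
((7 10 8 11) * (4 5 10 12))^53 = ((4 5 10 8 11 7 12))^53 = (4 11 5 7 10 12 8)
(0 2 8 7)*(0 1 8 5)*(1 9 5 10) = (0 2 10 1 8 7 9 5) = [2, 8, 10, 3, 4, 0, 6, 9, 7, 5, 1]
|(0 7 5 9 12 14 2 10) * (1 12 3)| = |(0 7 5 9 3 1 12 14 2 10)| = 10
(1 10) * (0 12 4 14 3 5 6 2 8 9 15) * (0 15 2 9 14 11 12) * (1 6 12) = (15)(1 10 6 9 2 8 14 3 5 12 4 11) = [0, 10, 8, 5, 11, 12, 9, 7, 14, 2, 6, 1, 4, 13, 3, 15]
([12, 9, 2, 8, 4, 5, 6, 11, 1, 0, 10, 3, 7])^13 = [8, 11, 2, 12, 4, 5, 6, 9, 7, 3, 10, 0, 1]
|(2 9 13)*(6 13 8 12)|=6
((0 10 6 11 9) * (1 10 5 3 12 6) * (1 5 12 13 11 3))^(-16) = (0 11 3 12 9 13 6)(1 5 10)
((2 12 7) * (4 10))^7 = (2 12 7)(4 10)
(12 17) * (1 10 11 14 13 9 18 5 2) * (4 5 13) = (1 10 11 14 4 5 2)(9 18 13)(12 17) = [0, 10, 1, 3, 5, 2, 6, 7, 8, 18, 11, 14, 17, 9, 4, 15, 16, 12, 13]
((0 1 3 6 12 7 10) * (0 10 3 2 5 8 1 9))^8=(12)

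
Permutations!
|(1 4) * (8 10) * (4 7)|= |(1 7 4)(8 10)|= 6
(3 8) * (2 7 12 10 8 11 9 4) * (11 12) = (2 7 11 9 4)(3 12 10 8) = [0, 1, 7, 12, 2, 5, 6, 11, 3, 4, 8, 9, 10]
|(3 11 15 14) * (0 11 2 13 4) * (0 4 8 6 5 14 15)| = |(15)(0 11)(2 13 8 6 5 14 3)| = 14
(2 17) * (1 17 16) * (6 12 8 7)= (1 17 2 16)(6 12 8 7)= [0, 17, 16, 3, 4, 5, 12, 6, 7, 9, 10, 11, 8, 13, 14, 15, 1, 2]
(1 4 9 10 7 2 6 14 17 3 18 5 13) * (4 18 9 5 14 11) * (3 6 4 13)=[0, 18, 4, 9, 5, 3, 11, 2, 8, 10, 7, 13, 12, 1, 17, 15, 16, 6, 14]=(1 18 14 17 6 11 13)(2 4 5 3 9 10 7)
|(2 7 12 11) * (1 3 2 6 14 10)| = |(1 3 2 7 12 11 6 14 10)| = 9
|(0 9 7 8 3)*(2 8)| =6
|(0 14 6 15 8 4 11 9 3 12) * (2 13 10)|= 30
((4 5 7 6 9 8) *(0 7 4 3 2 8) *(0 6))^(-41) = ((0 7)(2 8 3)(4 5)(6 9))^(-41) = (0 7)(2 8 3)(4 5)(6 9)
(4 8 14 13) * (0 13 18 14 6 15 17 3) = (0 13 4 8 6 15 17 3)(14 18) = [13, 1, 2, 0, 8, 5, 15, 7, 6, 9, 10, 11, 12, 4, 18, 17, 16, 3, 14]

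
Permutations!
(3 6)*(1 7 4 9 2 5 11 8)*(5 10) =(1 7 4 9 2 10 5 11 8)(3 6) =[0, 7, 10, 6, 9, 11, 3, 4, 1, 2, 5, 8]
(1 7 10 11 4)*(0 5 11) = [5, 7, 2, 3, 1, 11, 6, 10, 8, 9, 0, 4] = (0 5 11 4 1 7 10)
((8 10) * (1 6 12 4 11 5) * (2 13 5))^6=((1 6 12 4 11 2 13 5)(8 10))^6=(1 13 11 12)(2 4 6 5)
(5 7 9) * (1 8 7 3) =(1 8 7 9 5 3) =[0, 8, 2, 1, 4, 3, 6, 9, 7, 5]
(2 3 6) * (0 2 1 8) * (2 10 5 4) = (0 10 5 4 2 3 6 1 8) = [10, 8, 3, 6, 2, 4, 1, 7, 0, 9, 5]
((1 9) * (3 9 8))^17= (1 8 3 9)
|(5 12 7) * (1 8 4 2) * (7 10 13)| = 20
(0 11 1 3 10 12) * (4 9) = [11, 3, 2, 10, 9, 5, 6, 7, 8, 4, 12, 1, 0] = (0 11 1 3 10 12)(4 9)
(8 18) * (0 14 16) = (0 14 16)(8 18) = [14, 1, 2, 3, 4, 5, 6, 7, 18, 9, 10, 11, 12, 13, 16, 15, 0, 17, 8]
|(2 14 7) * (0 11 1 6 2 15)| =8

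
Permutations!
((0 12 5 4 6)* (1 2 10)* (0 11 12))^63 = (4 12 6 5 11)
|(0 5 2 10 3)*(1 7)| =|(0 5 2 10 3)(1 7)| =10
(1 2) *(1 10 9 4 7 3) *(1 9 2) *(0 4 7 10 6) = (0 4 10 2 6)(3 9 7) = [4, 1, 6, 9, 10, 5, 0, 3, 8, 7, 2]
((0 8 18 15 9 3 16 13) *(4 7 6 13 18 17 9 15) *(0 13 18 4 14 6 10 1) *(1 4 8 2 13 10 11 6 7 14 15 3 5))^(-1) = (0 1 5 9 17 8 16 3 15 18 6 11 7 14 4 10 13 2)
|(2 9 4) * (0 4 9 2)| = |(9)(0 4)| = 2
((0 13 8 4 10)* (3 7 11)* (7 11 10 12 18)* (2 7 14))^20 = ((0 13 8 4 12 18 14 2 7 10)(3 11))^20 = (18)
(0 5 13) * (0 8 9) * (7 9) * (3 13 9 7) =(0 5 9)(3 13 8) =[5, 1, 2, 13, 4, 9, 6, 7, 3, 0, 10, 11, 12, 8]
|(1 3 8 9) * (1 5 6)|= |(1 3 8 9 5 6)|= 6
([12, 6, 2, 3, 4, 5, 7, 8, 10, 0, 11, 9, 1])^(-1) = (0 9 11 10 8 7 6 1 12)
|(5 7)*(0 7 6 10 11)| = 6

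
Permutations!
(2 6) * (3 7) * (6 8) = [0, 1, 8, 7, 4, 5, 2, 3, 6] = (2 8 6)(3 7)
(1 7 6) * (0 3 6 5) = (0 3 6 1 7 5) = [3, 7, 2, 6, 4, 0, 1, 5]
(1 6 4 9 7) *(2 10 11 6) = (1 2 10 11 6 4 9 7) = [0, 2, 10, 3, 9, 5, 4, 1, 8, 7, 11, 6]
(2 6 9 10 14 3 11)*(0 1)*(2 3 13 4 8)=(0 1)(2 6 9 10 14 13 4 8)(3 11)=[1, 0, 6, 11, 8, 5, 9, 7, 2, 10, 14, 3, 12, 4, 13]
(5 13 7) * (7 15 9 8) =(5 13 15 9 8 7) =[0, 1, 2, 3, 4, 13, 6, 5, 7, 8, 10, 11, 12, 15, 14, 9]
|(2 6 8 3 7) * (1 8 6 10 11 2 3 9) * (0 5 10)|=|(0 5 10 11 2)(1 8 9)(3 7)|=30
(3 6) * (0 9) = [9, 1, 2, 6, 4, 5, 3, 7, 8, 0] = (0 9)(3 6)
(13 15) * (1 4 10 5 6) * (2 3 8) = [0, 4, 3, 8, 10, 6, 1, 7, 2, 9, 5, 11, 12, 15, 14, 13] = (1 4 10 5 6)(2 3 8)(13 15)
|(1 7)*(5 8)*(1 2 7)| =|(2 7)(5 8)| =2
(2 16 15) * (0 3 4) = (0 3 4)(2 16 15) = [3, 1, 16, 4, 0, 5, 6, 7, 8, 9, 10, 11, 12, 13, 14, 2, 15]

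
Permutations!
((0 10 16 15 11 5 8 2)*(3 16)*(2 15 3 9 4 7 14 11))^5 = ((0 10 9 4 7 14 11 5 8 15 2)(3 16))^5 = (0 14 2 7 15 4 8 9 5 10 11)(3 16)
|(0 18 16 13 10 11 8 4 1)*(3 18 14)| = 11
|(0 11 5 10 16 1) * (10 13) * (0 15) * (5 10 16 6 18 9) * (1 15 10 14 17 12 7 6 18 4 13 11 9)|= 39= |(0 9 5 11 14 17 12 7 6 4 13 16 15)(1 10 18)|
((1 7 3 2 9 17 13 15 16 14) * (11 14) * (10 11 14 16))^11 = (1 14 16 11 10 15 13 17 9 2 3 7)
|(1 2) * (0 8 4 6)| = |(0 8 4 6)(1 2)| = 4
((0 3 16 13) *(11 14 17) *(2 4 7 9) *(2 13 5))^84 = ((0 3 16 5 2 4 7 9 13)(11 14 17))^84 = (17)(0 5 7)(2 9 3)(4 13 16)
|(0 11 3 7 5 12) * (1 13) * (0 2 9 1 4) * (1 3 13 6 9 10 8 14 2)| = 28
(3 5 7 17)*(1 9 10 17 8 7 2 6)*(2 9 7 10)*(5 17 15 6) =(1 7 8 10 15 6)(2 5 9)(3 17) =[0, 7, 5, 17, 4, 9, 1, 8, 10, 2, 15, 11, 12, 13, 14, 6, 16, 3]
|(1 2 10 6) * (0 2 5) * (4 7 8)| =|(0 2 10 6 1 5)(4 7 8)| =6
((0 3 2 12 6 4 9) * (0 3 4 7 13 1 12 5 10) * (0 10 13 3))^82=(0 4 9)(1 6 3 5)(2 13 12 7)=((0 4 9)(1 12 6 7 3 2 5 13))^82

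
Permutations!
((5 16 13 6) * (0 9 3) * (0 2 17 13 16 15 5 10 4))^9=(17)(5 15)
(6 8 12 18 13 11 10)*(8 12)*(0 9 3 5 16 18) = (0 9 3 5 16 18 13 11 10 6 12) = [9, 1, 2, 5, 4, 16, 12, 7, 8, 3, 6, 10, 0, 11, 14, 15, 18, 17, 13]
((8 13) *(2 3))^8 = ((2 3)(8 13))^8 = (13)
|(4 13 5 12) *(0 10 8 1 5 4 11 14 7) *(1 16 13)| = |(0 10 8 16 13 4 1 5 12 11 14 7)| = 12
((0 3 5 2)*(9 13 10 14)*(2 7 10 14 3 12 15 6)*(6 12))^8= (15)(0 2 6)(9 14 13)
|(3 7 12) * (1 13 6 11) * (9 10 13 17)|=21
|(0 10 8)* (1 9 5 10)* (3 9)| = |(0 1 3 9 5 10 8)| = 7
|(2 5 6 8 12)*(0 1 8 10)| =8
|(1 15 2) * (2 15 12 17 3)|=5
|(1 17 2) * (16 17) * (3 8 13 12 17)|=|(1 16 3 8 13 12 17 2)|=8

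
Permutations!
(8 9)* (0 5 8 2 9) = (0 5 8)(2 9) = [5, 1, 9, 3, 4, 8, 6, 7, 0, 2]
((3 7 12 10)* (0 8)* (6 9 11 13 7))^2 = ((0 8)(3 6 9 11 13 7 12 10))^2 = (3 9 13 12)(6 11 7 10)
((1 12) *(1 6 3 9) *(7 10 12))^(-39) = ((1 7 10 12 6 3 9))^(-39) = (1 12 9 10 3 7 6)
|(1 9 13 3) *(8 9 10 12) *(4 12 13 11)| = |(1 10 13 3)(4 12 8 9 11)| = 20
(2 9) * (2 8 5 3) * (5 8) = (2 9 5 3) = [0, 1, 9, 2, 4, 3, 6, 7, 8, 5]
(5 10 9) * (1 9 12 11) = (1 9 5 10 12 11) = [0, 9, 2, 3, 4, 10, 6, 7, 8, 5, 12, 1, 11]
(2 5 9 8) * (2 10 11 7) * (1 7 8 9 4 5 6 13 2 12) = [0, 7, 6, 3, 5, 4, 13, 12, 10, 9, 11, 8, 1, 2] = (1 7 12)(2 6 13)(4 5)(8 10 11)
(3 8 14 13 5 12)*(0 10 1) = (0 10 1)(3 8 14 13 5 12) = [10, 0, 2, 8, 4, 12, 6, 7, 14, 9, 1, 11, 3, 5, 13]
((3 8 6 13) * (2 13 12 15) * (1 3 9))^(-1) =((1 3 8 6 12 15 2 13 9))^(-1) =(1 9 13 2 15 12 6 8 3)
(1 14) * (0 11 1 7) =(0 11 1 14 7) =[11, 14, 2, 3, 4, 5, 6, 0, 8, 9, 10, 1, 12, 13, 7]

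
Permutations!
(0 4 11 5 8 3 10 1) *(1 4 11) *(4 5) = (0 11 4 1)(3 10 5 8) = [11, 0, 2, 10, 1, 8, 6, 7, 3, 9, 5, 4]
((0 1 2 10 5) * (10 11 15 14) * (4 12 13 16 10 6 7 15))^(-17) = (0 11 13 5 2 12 10 1 4 16)(6 14 15 7)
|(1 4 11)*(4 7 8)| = |(1 7 8 4 11)| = 5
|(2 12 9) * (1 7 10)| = 3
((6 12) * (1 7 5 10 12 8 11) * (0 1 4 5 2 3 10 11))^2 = ((0 1 7 2 3 10 12 6 8)(4 5 11))^2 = (0 7 3 12 8 1 2 10 6)(4 11 5)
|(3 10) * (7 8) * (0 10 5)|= 4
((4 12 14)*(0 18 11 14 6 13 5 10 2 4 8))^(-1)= ((0 18 11 14 8)(2 4 12 6 13 5 10))^(-1)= (0 8 14 11 18)(2 10 5 13 6 12 4)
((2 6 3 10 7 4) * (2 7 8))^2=((2 6 3 10 8)(4 7))^2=(2 3 8 6 10)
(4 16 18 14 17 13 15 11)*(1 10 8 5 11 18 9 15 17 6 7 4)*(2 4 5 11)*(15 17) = (1 10 8 11)(2 4 16 9 17 13 15 18 14 6 7 5) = [0, 10, 4, 3, 16, 2, 7, 5, 11, 17, 8, 1, 12, 15, 6, 18, 9, 13, 14]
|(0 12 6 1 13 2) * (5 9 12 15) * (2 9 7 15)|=30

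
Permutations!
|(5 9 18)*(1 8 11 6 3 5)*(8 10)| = |(1 10 8 11 6 3 5 9 18)| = 9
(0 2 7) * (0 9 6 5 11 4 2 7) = (0 7 9 6 5 11 4 2) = [7, 1, 0, 3, 2, 11, 5, 9, 8, 6, 10, 4]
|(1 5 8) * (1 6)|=4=|(1 5 8 6)|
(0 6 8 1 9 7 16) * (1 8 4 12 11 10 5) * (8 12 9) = (0 6 4 9 7 16)(1 8 12 11 10 5) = [6, 8, 2, 3, 9, 1, 4, 16, 12, 7, 5, 10, 11, 13, 14, 15, 0]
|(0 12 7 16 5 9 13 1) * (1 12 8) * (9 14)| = 21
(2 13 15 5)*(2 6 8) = [0, 1, 13, 3, 4, 6, 8, 7, 2, 9, 10, 11, 12, 15, 14, 5] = (2 13 15 5 6 8)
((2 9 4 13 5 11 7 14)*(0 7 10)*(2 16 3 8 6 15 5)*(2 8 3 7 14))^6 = ((0 14 16 7 2 9 4 13 8 6 15 5 11 10))^6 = (0 4 11 2 15 16 8)(5 7 6 14 13 10 9)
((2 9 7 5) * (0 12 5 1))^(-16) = (0 7 2 12 1 9 5)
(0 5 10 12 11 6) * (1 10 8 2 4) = (0 5 8 2 4 1 10 12 11 6) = [5, 10, 4, 3, 1, 8, 0, 7, 2, 9, 12, 6, 11]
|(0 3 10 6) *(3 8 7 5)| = |(0 8 7 5 3 10 6)| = 7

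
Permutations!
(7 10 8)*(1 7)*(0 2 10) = (0 2 10 8 1 7) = [2, 7, 10, 3, 4, 5, 6, 0, 1, 9, 8]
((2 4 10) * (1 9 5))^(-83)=(1 9 5)(2 4 10)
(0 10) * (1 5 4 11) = [10, 5, 2, 3, 11, 4, 6, 7, 8, 9, 0, 1] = (0 10)(1 5 4 11)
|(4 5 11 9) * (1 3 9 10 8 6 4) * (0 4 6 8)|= 15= |(0 4 5 11 10)(1 3 9)|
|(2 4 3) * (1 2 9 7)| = 6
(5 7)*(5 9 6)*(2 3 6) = (2 3 6 5 7 9) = [0, 1, 3, 6, 4, 7, 5, 9, 8, 2]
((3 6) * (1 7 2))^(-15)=((1 7 2)(3 6))^(-15)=(7)(3 6)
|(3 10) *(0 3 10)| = 2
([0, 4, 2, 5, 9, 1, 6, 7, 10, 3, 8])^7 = [0, 9, 2, 1, 3, 4, 6, 7, 10, 5, 8]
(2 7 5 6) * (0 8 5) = (0 8 5 6 2 7) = [8, 1, 7, 3, 4, 6, 2, 0, 5]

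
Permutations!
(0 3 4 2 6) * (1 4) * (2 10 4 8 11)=[3, 8, 6, 1, 10, 5, 0, 7, 11, 9, 4, 2]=(0 3 1 8 11 2 6)(4 10)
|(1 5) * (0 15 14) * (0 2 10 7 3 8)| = 8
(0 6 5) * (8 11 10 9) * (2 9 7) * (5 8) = (0 6 8 11 10 7 2 9 5) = [6, 1, 9, 3, 4, 0, 8, 2, 11, 5, 7, 10]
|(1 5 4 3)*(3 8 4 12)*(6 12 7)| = 6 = |(1 5 7 6 12 3)(4 8)|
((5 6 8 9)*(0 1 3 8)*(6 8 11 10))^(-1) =(0 6 10 11 3 1)(5 9 8)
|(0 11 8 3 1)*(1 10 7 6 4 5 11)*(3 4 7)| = 4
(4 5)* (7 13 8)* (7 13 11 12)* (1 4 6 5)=(1 4)(5 6)(7 11 12)(8 13)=[0, 4, 2, 3, 1, 6, 5, 11, 13, 9, 10, 12, 7, 8]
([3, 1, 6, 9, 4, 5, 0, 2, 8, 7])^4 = [2, 1, 9, 6, 4, 5, 7, 3, 8, 0]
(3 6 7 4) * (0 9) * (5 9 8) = (0 8 5 9)(3 6 7 4) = [8, 1, 2, 6, 3, 9, 7, 4, 5, 0]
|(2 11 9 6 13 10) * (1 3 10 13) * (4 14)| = |(1 3 10 2 11 9 6)(4 14)| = 14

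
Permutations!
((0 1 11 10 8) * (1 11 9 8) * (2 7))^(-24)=((0 11 10 1 9 8)(2 7))^(-24)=(11)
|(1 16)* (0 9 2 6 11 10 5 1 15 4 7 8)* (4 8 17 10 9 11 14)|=15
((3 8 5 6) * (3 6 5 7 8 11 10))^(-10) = (3 10 11)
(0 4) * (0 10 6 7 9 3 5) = (0 4 10 6 7 9 3 5) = [4, 1, 2, 5, 10, 0, 7, 9, 8, 3, 6]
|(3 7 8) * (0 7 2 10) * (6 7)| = 7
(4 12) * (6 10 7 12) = (4 6 10 7 12) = [0, 1, 2, 3, 6, 5, 10, 12, 8, 9, 7, 11, 4]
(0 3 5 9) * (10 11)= (0 3 5 9)(10 11)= [3, 1, 2, 5, 4, 9, 6, 7, 8, 0, 11, 10]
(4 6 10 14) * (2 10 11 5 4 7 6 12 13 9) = [0, 1, 10, 3, 12, 4, 11, 6, 8, 2, 14, 5, 13, 9, 7] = (2 10 14 7 6 11 5 4 12 13 9)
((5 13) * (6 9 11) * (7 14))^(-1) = ((5 13)(6 9 11)(7 14))^(-1) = (5 13)(6 11 9)(7 14)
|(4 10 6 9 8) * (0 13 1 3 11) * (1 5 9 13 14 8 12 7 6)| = 24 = |(0 14 8 4 10 1 3 11)(5 9 12 7 6 13)|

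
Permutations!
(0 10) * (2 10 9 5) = [9, 1, 10, 3, 4, 2, 6, 7, 8, 5, 0] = (0 9 5 2 10)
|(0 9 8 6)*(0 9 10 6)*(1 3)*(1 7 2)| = 20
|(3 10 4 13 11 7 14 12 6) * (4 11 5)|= |(3 10 11 7 14 12 6)(4 13 5)|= 21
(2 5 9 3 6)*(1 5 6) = (1 5 9 3)(2 6) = [0, 5, 6, 1, 4, 9, 2, 7, 8, 3]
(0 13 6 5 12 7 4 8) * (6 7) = (0 13 7 4 8)(5 12 6) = [13, 1, 2, 3, 8, 12, 5, 4, 0, 9, 10, 11, 6, 7]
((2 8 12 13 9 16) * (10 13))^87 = (2 10 16 12 9 8 13)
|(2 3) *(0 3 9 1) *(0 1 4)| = 5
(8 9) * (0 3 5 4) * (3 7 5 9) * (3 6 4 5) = [7, 1, 2, 9, 0, 5, 4, 3, 6, 8] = (0 7 3 9 8 6 4)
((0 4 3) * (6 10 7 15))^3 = ((0 4 3)(6 10 7 15))^3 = (6 15 7 10)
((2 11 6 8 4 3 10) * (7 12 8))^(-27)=((2 11 6 7 12 8 4 3 10))^(-27)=(12)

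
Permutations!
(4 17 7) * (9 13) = [0, 1, 2, 3, 17, 5, 6, 4, 8, 13, 10, 11, 12, 9, 14, 15, 16, 7] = (4 17 7)(9 13)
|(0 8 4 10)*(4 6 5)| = 6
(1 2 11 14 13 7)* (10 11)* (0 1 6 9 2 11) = [1, 11, 10, 3, 4, 5, 9, 6, 8, 2, 0, 14, 12, 7, 13] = (0 1 11 14 13 7 6 9 2 10)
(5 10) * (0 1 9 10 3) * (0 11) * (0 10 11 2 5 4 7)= [1, 9, 5, 2, 7, 3, 6, 0, 8, 11, 4, 10]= (0 1 9 11 10 4 7)(2 5 3)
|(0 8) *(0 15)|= |(0 8 15)|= 3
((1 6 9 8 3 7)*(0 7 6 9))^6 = (0 6 3 8 9 1 7) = ((0 7 1 9 8 3 6))^6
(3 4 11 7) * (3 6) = (3 4 11 7 6) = [0, 1, 2, 4, 11, 5, 3, 6, 8, 9, 10, 7]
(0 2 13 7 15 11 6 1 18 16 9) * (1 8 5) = (0 2 13 7 15 11 6 8 5 1 18 16 9) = [2, 18, 13, 3, 4, 1, 8, 15, 5, 0, 10, 6, 12, 7, 14, 11, 9, 17, 16]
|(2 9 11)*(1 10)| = |(1 10)(2 9 11)| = 6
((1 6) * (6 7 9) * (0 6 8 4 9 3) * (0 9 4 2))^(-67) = ((0 6 1 7 3 9 8 2))^(-67) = (0 9 1 2 3 6 8 7)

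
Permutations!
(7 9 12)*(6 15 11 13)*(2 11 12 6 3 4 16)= (2 11 13 3 4 16)(6 15 12 7 9)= [0, 1, 11, 4, 16, 5, 15, 9, 8, 6, 10, 13, 7, 3, 14, 12, 2]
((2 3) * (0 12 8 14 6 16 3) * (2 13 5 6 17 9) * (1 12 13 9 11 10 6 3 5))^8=((0 13 1 12 8 14 17 11 10 6 16 5 3 9 2))^8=(0 10 13 6 1 16 12 5 8 3 14 9 17 2 11)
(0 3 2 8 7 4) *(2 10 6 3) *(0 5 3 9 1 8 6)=(0 2 6 9 1 8 7 4 5 3 10)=[2, 8, 6, 10, 5, 3, 9, 4, 7, 1, 0]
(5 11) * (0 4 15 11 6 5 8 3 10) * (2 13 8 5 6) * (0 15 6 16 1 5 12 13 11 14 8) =(0 4 6 16 1 5 2 11 12 13)(3 10 15 14 8) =[4, 5, 11, 10, 6, 2, 16, 7, 3, 9, 15, 12, 13, 0, 8, 14, 1]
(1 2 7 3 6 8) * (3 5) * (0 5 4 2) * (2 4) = (0 5 3 6 8 1)(2 7) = [5, 0, 7, 6, 4, 3, 8, 2, 1]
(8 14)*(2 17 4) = (2 17 4)(8 14) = [0, 1, 17, 3, 2, 5, 6, 7, 14, 9, 10, 11, 12, 13, 8, 15, 16, 4]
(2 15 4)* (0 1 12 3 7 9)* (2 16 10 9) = (0 1 12 3 7 2 15 4 16 10 9) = [1, 12, 15, 7, 16, 5, 6, 2, 8, 0, 9, 11, 3, 13, 14, 4, 10]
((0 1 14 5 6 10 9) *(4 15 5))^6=((0 1 14 4 15 5 6 10 9))^6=(0 6 4)(1 10 15)(5 14 9)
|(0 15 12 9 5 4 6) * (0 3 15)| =7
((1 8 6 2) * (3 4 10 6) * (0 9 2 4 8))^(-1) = ((0 9 2 1)(3 8)(4 10 6))^(-1) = (0 1 2 9)(3 8)(4 6 10)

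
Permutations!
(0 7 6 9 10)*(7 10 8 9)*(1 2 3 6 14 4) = (0 10)(1 2 3 6 7 14 4)(8 9) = [10, 2, 3, 6, 1, 5, 7, 14, 9, 8, 0, 11, 12, 13, 4]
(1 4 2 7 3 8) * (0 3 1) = [3, 4, 7, 8, 2, 5, 6, 1, 0] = (0 3 8)(1 4 2 7)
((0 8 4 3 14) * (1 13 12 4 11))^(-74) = (0 3 12 1 8 14 4 13 11)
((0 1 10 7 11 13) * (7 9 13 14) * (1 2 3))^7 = ((0 2 3 1 10 9 13)(7 11 14))^7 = (7 11 14)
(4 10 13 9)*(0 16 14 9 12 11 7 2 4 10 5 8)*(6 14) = (0 16 6 14 9 10 13 12 11 7 2 4 5 8) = [16, 1, 4, 3, 5, 8, 14, 2, 0, 10, 13, 7, 11, 12, 9, 15, 6]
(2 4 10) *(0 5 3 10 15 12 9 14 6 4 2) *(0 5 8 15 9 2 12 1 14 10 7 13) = (0 8 15 1 14 6 4 9 10 5 3 7 13)(2 12) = [8, 14, 12, 7, 9, 3, 4, 13, 15, 10, 5, 11, 2, 0, 6, 1]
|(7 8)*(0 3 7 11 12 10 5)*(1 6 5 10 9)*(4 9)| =11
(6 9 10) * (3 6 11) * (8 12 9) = (3 6 8 12 9 10 11) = [0, 1, 2, 6, 4, 5, 8, 7, 12, 10, 11, 3, 9]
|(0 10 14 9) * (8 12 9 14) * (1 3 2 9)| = 8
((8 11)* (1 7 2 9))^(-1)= ((1 7 2 9)(8 11))^(-1)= (1 9 2 7)(8 11)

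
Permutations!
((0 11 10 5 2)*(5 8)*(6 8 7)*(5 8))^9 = (0 10 6 2 11 7 5) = ((0 11 10 7 6 5 2))^9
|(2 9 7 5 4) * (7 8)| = |(2 9 8 7 5 4)| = 6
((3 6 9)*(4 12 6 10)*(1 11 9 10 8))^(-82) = ((1 11 9 3 8)(4 12 6 10))^(-82) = (1 3 11 8 9)(4 6)(10 12)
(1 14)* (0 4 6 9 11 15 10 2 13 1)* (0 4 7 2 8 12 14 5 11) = (0 7 2 13 1 5 11 15 10 8 12 14 4 6 9) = [7, 5, 13, 3, 6, 11, 9, 2, 12, 0, 8, 15, 14, 1, 4, 10]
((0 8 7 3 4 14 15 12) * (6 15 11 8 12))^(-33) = ((0 12)(3 4 14 11 8 7)(6 15))^(-33) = (0 12)(3 11)(4 8)(6 15)(7 14)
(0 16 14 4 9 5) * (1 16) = (0 1 16 14 4 9 5) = [1, 16, 2, 3, 9, 0, 6, 7, 8, 5, 10, 11, 12, 13, 4, 15, 14]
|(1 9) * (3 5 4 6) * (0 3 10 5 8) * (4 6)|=|(0 3 8)(1 9)(5 6 10)|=6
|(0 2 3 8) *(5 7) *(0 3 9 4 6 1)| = 6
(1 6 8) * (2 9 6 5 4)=(1 5 4 2 9 6 8)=[0, 5, 9, 3, 2, 4, 8, 7, 1, 6]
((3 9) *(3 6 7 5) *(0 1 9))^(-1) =(0 3 5 7 6 9 1)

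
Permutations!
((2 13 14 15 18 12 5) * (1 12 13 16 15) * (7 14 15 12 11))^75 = (18)(1 14 7 11)(2 5 12 16)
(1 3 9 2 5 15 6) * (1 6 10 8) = (1 3 9 2 5 15 10 8) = [0, 3, 5, 9, 4, 15, 6, 7, 1, 2, 8, 11, 12, 13, 14, 10]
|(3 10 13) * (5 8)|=6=|(3 10 13)(5 8)|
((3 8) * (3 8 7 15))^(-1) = (3 15 7)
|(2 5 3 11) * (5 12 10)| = |(2 12 10 5 3 11)| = 6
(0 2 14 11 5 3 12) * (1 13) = (0 2 14 11 5 3 12)(1 13) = [2, 13, 14, 12, 4, 3, 6, 7, 8, 9, 10, 5, 0, 1, 11]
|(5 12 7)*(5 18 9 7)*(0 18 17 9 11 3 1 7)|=|(0 18 11 3 1 7 17 9)(5 12)|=8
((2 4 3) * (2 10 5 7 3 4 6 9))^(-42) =(3 5)(7 10)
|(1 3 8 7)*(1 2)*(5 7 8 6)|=6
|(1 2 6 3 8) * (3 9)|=6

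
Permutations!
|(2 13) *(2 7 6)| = 4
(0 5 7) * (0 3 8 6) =[5, 1, 2, 8, 4, 7, 0, 3, 6] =(0 5 7 3 8 6)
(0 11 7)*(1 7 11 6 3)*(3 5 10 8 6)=(11)(0 3 1 7)(5 10 8 6)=[3, 7, 2, 1, 4, 10, 5, 0, 6, 9, 8, 11]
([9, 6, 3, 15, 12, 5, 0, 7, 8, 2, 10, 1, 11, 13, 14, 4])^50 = (15)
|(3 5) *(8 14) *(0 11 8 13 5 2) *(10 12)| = |(0 11 8 14 13 5 3 2)(10 12)| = 8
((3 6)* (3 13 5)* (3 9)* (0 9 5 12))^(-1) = ((0 9 3 6 13 12))^(-1) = (0 12 13 6 3 9)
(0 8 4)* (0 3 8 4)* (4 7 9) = [7, 1, 2, 8, 3, 5, 6, 9, 0, 4] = (0 7 9 4 3 8)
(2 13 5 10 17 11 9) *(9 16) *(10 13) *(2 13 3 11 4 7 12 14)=[0, 1, 10, 11, 7, 3, 6, 12, 8, 13, 17, 16, 14, 5, 2, 15, 9, 4]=(2 10 17 4 7 12 14)(3 11 16 9 13 5)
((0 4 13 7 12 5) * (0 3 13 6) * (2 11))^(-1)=(0 6 4)(2 11)(3 5 12 7 13)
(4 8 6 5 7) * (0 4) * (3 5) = (0 4 8 6 3 5 7) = [4, 1, 2, 5, 8, 7, 3, 0, 6]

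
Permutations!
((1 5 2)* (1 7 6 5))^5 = (2 7 6 5)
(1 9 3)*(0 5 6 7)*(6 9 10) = (0 5 9 3 1 10 6 7) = [5, 10, 2, 1, 4, 9, 7, 0, 8, 3, 6]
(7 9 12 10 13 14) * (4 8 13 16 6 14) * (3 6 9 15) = (3 6 14 7 15)(4 8 13)(9 12 10 16) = [0, 1, 2, 6, 8, 5, 14, 15, 13, 12, 16, 11, 10, 4, 7, 3, 9]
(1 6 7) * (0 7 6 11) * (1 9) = (0 7 9 1 11) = [7, 11, 2, 3, 4, 5, 6, 9, 8, 1, 10, 0]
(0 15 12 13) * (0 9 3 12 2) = (0 15 2)(3 12 13 9) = [15, 1, 0, 12, 4, 5, 6, 7, 8, 3, 10, 11, 13, 9, 14, 2]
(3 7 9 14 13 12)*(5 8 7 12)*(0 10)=(0 10)(3 12)(5 8 7 9 14 13)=[10, 1, 2, 12, 4, 8, 6, 9, 7, 14, 0, 11, 3, 5, 13]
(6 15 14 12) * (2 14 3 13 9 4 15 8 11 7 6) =(2 14 12)(3 13 9 4 15)(6 8 11 7) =[0, 1, 14, 13, 15, 5, 8, 6, 11, 4, 10, 7, 2, 9, 12, 3]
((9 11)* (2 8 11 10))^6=(2 8 11 9 10)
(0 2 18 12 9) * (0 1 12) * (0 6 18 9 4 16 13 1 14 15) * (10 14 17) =(0 2 9 17 10 14 15)(1 12 4 16 13)(6 18) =[2, 12, 9, 3, 16, 5, 18, 7, 8, 17, 14, 11, 4, 1, 15, 0, 13, 10, 6]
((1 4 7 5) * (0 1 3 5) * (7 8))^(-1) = ((0 1 4 8 7)(3 5))^(-1) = (0 7 8 4 1)(3 5)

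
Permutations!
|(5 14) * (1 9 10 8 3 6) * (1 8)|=6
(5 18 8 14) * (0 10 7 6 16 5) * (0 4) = (0 10 7 6 16 5 18 8 14 4) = [10, 1, 2, 3, 0, 18, 16, 6, 14, 9, 7, 11, 12, 13, 4, 15, 5, 17, 8]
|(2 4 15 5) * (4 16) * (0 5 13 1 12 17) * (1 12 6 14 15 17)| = 6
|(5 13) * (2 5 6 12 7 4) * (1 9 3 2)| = 10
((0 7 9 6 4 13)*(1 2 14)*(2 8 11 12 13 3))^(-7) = (0 2 13 3 12 4 11 6 8 9 1 7 14)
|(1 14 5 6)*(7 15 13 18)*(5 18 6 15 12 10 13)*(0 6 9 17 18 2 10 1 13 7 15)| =24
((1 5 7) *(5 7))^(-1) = ((1 7))^(-1) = (1 7)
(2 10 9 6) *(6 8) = (2 10 9 8 6) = [0, 1, 10, 3, 4, 5, 2, 7, 6, 8, 9]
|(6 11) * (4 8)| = |(4 8)(6 11)| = 2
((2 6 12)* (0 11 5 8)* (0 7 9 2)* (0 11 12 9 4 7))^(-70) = (12)(2 9 6)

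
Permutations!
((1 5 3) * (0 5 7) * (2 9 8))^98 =(0 1 5 7 3)(2 8 9)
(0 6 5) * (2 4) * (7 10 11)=(0 6 5)(2 4)(7 10 11)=[6, 1, 4, 3, 2, 0, 5, 10, 8, 9, 11, 7]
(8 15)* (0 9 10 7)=(0 9 10 7)(8 15)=[9, 1, 2, 3, 4, 5, 6, 0, 15, 10, 7, 11, 12, 13, 14, 8]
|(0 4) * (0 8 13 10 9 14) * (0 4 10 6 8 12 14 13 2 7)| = 24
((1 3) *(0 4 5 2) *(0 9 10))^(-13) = (0 10 9 2 5 4)(1 3) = ((0 4 5 2 9 10)(1 3))^(-13)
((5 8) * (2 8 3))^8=((2 8 5 3))^8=(8)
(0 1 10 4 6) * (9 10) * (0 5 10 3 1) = (1 9 3)(4 6 5 10) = [0, 9, 2, 1, 6, 10, 5, 7, 8, 3, 4]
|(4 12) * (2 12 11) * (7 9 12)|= 6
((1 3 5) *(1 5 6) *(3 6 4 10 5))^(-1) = ((1 6)(3 4 10 5))^(-1) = (1 6)(3 5 10 4)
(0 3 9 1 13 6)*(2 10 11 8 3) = [2, 13, 10, 9, 4, 5, 0, 7, 3, 1, 11, 8, 12, 6] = (0 2 10 11 8 3 9 1 13 6)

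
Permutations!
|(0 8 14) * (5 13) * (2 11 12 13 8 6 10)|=10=|(0 6 10 2 11 12 13 5 8 14)|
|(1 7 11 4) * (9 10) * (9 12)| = 12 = |(1 7 11 4)(9 10 12)|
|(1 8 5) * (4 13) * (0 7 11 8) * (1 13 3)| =|(0 7 11 8 5 13 4 3 1)| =9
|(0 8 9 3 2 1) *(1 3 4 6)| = 6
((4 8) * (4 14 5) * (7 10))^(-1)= ((4 8 14 5)(7 10))^(-1)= (4 5 14 8)(7 10)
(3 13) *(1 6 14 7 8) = (1 6 14 7 8)(3 13) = [0, 6, 2, 13, 4, 5, 14, 8, 1, 9, 10, 11, 12, 3, 7]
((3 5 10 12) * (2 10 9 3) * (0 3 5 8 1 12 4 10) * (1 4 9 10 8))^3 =(0 12 3 2 1)(4 8)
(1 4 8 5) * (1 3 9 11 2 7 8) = [0, 4, 7, 9, 1, 3, 6, 8, 5, 11, 10, 2] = (1 4)(2 7 8 5 3 9 11)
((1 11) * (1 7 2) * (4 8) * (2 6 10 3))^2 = ((1 11 7 6 10 3 2)(4 8))^2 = (1 7 10 2 11 6 3)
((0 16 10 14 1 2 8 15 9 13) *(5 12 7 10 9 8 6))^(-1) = ((0 16 9 13)(1 2 6 5 12 7 10 14)(8 15))^(-1) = (0 13 9 16)(1 14 10 7 12 5 6 2)(8 15)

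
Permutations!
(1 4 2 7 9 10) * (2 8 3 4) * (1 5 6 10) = (1 2 7 9)(3 4 8)(5 6 10) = [0, 2, 7, 4, 8, 6, 10, 9, 3, 1, 5]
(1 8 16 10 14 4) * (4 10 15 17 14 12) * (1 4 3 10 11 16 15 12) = [0, 8, 2, 10, 4, 5, 6, 7, 15, 9, 1, 16, 3, 13, 11, 17, 12, 14] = (1 8 15 17 14 11 16 12 3 10)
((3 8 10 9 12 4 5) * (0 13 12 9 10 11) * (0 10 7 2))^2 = ((0 13 12 4 5 3 8 11 10 7 2))^2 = (0 12 5 8 10 2 13 4 3 11 7)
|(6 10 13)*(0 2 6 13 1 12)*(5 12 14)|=8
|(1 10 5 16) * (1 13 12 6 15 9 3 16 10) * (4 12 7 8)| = 10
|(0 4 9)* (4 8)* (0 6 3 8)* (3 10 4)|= |(3 8)(4 9 6 10)|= 4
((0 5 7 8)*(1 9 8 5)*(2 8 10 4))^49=((0 1 9 10 4 2 8)(5 7))^49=(10)(5 7)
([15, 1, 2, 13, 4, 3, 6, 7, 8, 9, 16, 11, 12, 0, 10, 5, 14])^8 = [3, 1, 2, 15, 4, 0, 6, 7, 8, 9, 14, 11, 12, 5, 16, 13, 10]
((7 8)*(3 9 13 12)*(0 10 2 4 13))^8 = ((0 10 2 4 13 12 3 9)(7 8))^8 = (13)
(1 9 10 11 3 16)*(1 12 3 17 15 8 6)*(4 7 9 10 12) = (1 10 11 17 15 8 6)(3 16 4 7 9 12) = [0, 10, 2, 16, 7, 5, 1, 9, 6, 12, 11, 17, 3, 13, 14, 8, 4, 15]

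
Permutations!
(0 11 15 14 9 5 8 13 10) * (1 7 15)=(0 11 1 7 15 14 9 5 8 13 10)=[11, 7, 2, 3, 4, 8, 6, 15, 13, 5, 0, 1, 12, 10, 9, 14]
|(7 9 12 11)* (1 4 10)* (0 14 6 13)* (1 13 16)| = |(0 14 6 16 1 4 10 13)(7 9 12 11)| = 8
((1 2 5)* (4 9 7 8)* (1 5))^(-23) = (1 2)(4 9 7 8)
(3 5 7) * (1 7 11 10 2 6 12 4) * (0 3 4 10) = (0 3 5 11)(1 7 4)(2 6 12 10) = [3, 7, 6, 5, 1, 11, 12, 4, 8, 9, 2, 0, 10]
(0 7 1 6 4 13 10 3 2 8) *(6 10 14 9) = [7, 10, 8, 2, 13, 5, 4, 1, 0, 6, 3, 11, 12, 14, 9] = (0 7 1 10 3 2 8)(4 13 14 9 6)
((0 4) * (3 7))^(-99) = (0 4)(3 7) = ((0 4)(3 7))^(-99)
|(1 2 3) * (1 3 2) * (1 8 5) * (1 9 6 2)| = 6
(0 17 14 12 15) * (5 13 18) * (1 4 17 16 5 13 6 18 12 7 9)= (0 16 5 6 18 13 12 15)(1 4 17 14 7 9)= [16, 4, 2, 3, 17, 6, 18, 9, 8, 1, 10, 11, 15, 12, 7, 0, 5, 14, 13]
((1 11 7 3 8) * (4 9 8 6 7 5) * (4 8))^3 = (1 8 5 11)(4 9)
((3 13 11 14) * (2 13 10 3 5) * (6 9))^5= (14)(3 10)(6 9)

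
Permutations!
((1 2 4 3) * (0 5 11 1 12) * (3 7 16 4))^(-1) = (0 12 3 2 1 11 5)(4 16 7)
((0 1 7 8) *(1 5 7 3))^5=((0 5 7 8)(1 3))^5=(0 5 7 8)(1 3)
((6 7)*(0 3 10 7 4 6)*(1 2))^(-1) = ((0 3 10 7)(1 2)(4 6))^(-1) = (0 7 10 3)(1 2)(4 6)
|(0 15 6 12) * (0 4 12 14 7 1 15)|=|(1 15 6 14 7)(4 12)|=10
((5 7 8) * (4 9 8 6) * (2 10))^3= ((2 10)(4 9 8 5 7 6))^3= (2 10)(4 5)(6 8)(7 9)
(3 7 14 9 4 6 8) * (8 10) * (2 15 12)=(2 15 12)(3 7 14 9 4 6 10 8)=[0, 1, 15, 7, 6, 5, 10, 14, 3, 4, 8, 11, 2, 13, 9, 12]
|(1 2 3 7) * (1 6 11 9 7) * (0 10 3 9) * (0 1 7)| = 9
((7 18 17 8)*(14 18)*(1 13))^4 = ((1 13)(7 14 18 17 8))^4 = (7 8 17 18 14)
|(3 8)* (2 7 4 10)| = |(2 7 4 10)(3 8)| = 4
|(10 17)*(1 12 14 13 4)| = |(1 12 14 13 4)(10 17)| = 10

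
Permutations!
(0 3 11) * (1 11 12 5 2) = [3, 11, 1, 12, 4, 2, 6, 7, 8, 9, 10, 0, 5] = (0 3 12 5 2 1 11)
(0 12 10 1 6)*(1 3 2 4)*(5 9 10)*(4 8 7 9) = [12, 6, 8, 2, 1, 4, 0, 9, 7, 10, 3, 11, 5] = (0 12 5 4 1 6)(2 8 7 9 10 3)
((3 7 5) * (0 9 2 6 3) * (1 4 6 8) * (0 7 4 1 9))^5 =((2 8 9)(3 4 6)(5 7))^5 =(2 9 8)(3 6 4)(5 7)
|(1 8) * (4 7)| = 2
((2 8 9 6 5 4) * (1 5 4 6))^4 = (1 2 5 8 6 9 4)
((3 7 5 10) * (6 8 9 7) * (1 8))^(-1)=(1 6 3 10 5 7 9 8)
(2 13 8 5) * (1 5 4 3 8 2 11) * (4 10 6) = (1 5 11)(2 13)(3 8 10 6 4) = [0, 5, 13, 8, 3, 11, 4, 7, 10, 9, 6, 1, 12, 2]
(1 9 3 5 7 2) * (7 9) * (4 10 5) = (1 7 2)(3 4 10 5 9) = [0, 7, 1, 4, 10, 9, 6, 2, 8, 3, 5]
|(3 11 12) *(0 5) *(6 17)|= 6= |(0 5)(3 11 12)(6 17)|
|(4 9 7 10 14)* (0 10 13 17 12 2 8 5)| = 12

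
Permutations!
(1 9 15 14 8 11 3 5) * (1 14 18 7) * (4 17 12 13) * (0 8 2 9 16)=(0 8 11 3 5 14 2 9 15 18 7 1 16)(4 17 12 13)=[8, 16, 9, 5, 17, 14, 6, 1, 11, 15, 10, 3, 13, 4, 2, 18, 0, 12, 7]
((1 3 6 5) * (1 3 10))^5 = (1 10)(3 5 6)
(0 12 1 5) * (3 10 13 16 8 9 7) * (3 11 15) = [12, 5, 2, 10, 4, 0, 6, 11, 9, 7, 13, 15, 1, 16, 14, 3, 8] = (0 12 1 5)(3 10 13 16 8 9 7 11 15)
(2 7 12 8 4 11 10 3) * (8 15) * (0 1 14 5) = [1, 14, 7, 2, 11, 0, 6, 12, 4, 9, 3, 10, 15, 13, 5, 8] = (0 1 14 5)(2 7 12 15 8 4 11 10 3)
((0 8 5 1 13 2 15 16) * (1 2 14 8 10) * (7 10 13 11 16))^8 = ((0 13 14 8 5 2 15 7 10 1 11 16))^8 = (0 10 5)(1 2 13)(7 8 16)(11 15 14)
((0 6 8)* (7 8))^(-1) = ((0 6 7 8))^(-1) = (0 8 7 6)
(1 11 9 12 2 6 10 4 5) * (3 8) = [0, 11, 6, 8, 5, 1, 10, 7, 3, 12, 4, 9, 2] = (1 11 9 12 2 6 10 4 5)(3 8)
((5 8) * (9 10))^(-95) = (5 8)(9 10)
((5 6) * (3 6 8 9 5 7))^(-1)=(3 7 6)(5 9 8)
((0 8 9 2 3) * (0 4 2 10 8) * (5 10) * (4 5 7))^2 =(2 5 8 7)(3 10 9 4)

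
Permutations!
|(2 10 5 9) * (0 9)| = |(0 9 2 10 5)| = 5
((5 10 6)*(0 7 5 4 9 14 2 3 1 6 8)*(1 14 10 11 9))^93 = ((0 7 5 11 9 10 8)(1 6 4)(2 3 14))^93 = (14)(0 5 9 8 7 11 10)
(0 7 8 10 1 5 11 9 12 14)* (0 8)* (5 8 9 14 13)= (0 7)(1 8 10)(5 11 14 9 12 13)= [7, 8, 2, 3, 4, 11, 6, 0, 10, 12, 1, 14, 13, 5, 9]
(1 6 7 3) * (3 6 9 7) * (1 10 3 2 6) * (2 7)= (1 9 2 6 7)(3 10)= [0, 9, 6, 10, 4, 5, 7, 1, 8, 2, 3]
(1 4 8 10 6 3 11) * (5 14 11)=[0, 4, 2, 5, 8, 14, 3, 7, 10, 9, 6, 1, 12, 13, 11]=(1 4 8 10 6 3 5 14 11)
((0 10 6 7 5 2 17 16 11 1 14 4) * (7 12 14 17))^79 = ((0 10 6 12 14 4)(1 17 16 11)(2 7 5))^79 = (0 10 6 12 14 4)(1 11 16 17)(2 7 5)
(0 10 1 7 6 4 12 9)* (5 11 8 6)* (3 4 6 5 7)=(0 10 1 3 4 12 9)(5 11 8)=[10, 3, 2, 4, 12, 11, 6, 7, 5, 0, 1, 8, 9]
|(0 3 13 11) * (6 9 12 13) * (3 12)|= 12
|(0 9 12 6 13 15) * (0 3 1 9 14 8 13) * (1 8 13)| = 10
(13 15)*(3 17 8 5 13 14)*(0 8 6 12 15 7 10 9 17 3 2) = (0 8 5 13 7 10 9 17 6 12 15 14 2) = [8, 1, 0, 3, 4, 13, 12, 10, 5, 17, 9, 11, 15, 7, 2, 14, 16, 6]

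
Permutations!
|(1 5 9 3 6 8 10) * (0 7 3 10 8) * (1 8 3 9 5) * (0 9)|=10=|(0 7)(3 6 9 10 8)|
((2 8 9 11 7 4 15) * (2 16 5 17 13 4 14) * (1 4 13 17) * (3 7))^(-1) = (17)(1 5 16 15 4)(2 14 7 3 11 9 8)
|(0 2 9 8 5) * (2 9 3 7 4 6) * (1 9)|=5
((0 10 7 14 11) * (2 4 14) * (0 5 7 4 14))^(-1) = (0 4 10)(2 7 5 11 14)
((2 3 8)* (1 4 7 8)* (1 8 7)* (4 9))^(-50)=(1 9 4)(2 3 8)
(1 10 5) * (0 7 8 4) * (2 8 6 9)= [7, 10, 8, 3, 0, 1, 9, 6, 4, 2, 5]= (0 7 6 9 2 8 4)(1 10 5)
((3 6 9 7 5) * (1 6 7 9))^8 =(9)(3 5 7)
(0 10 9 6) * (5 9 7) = (0 10 7 5 9 6) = [10, 1, 2, 3, 4, 9, 0, 5, 8, 6, 7]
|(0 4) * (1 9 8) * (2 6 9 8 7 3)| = 10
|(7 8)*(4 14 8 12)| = 5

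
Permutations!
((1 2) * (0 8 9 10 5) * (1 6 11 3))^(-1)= ((0 8 9 10 5)(1 2 6 11 3))^(-1)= (0 5 10 9 8)(1 3 11 6 2)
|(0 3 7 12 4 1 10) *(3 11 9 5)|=10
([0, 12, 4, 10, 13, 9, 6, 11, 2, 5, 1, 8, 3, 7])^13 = (1 12 3 10)(2 4 13 7 11 8)(5 9)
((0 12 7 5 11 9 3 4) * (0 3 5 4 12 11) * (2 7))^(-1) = (0 5 9 11)(2 12 3 4 7)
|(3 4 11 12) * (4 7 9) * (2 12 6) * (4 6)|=6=|(2 12 3 7 9 6)(4 11)|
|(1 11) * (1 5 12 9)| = 5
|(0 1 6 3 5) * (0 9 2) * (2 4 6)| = |(0 1 2)(3 5 9 4 6)| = 15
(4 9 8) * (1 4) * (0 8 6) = (0 8 1 4 9 6) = [8, 4, 2, 3, 9, 5, 0, 7, 1, 6]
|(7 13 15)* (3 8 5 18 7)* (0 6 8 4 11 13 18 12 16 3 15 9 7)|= |(0 6 8 5 12 16 3 4 11 13 9 7 18)|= 13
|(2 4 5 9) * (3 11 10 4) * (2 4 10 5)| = 6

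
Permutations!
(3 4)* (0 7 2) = (0 7 2)(3 4) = [7, 1, 0, 4, 3, 5, 6, 2]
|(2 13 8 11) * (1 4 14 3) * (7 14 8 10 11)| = |(1 4 8 7 14 3)(2 13 10 11)| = 12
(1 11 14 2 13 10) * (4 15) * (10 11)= [0, 10, 13, 3, 15, 5, 6, 7, 8, 9, 1, 14, 12, 11, 2, 4]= (1 10)(2 13 11 14)(4 15)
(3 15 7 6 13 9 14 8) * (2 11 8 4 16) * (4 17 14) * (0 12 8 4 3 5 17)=(0 12 8 5 17 14)(2 11 4 16)(3 15 7 6 13 9)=[12, 1, 11, 15, 16, 17, 13, 6, 5, 3, 10, 4, 8, 9, 0, 7, 2, 14]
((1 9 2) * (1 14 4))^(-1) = (1 4 14 2 9)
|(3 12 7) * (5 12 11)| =|(3 11 5 12 7)| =5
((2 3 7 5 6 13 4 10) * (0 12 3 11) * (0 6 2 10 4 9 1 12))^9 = (1 9 13 6 11 2 5 7 3 12)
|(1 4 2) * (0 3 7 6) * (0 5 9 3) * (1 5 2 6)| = 8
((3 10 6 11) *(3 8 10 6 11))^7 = (3 6)(8 10 11) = ((3 6)(8 10 11))^7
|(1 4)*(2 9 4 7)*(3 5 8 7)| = |(1 3 5 8 7 2 9 4)| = 8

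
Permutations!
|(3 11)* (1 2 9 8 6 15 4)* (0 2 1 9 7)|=|(0 2 7)(3 11)(4 9 8 6 15)|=30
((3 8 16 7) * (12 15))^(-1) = ((3 8 16 7)(12 15))^(-1) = (3 7 16 8)(12 15)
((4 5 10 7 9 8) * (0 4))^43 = ((0 4 5 10 7 9 8))^43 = (0 4 5 10 7 9 8)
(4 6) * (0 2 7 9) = (0 2 7 9)(4 6) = [2, 1, 7, 3, 6, 5, 4, 9, 8, 0]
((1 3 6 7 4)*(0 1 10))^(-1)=((0 1 3 6 7 4 10))^(-1)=(0 10 4 7 6 3 1)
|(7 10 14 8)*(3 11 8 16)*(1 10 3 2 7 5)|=10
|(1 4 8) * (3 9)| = |(1 4 8)(3 9)| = 6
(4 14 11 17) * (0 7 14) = (0 7 14 11 17 4) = [7, 1, 2, 3, 0, 5, 6, 14, 8, 9, 10, 17, 12, 13, 11, 15, 16, 4]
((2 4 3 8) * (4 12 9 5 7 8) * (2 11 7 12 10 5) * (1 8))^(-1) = ((1 8 11 7)(2 10 5 12 9)(3 4))^(-1) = (1 7 11 8)(2 9 12 5 10)(3 4)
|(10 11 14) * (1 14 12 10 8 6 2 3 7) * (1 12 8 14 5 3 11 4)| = 28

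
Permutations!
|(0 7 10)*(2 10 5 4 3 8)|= |(0 7 5 4 3 8 2 10)|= 8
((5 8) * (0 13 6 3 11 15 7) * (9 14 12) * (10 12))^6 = (0 7 15 11 3 6 13)(9 10)(12 14)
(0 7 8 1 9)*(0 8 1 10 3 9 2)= [7, 2, 0, 9, 4, 5, 6, 1, 10, 8, 3]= (0 7 1 2)(3 9 8 10)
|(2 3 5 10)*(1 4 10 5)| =5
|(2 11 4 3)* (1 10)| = 4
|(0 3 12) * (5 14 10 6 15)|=15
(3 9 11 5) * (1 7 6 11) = (1 7 6 11 5 3 9) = [0, 7, 2, 9, 4, 3, 11, 6, 8, 1, 10, 5]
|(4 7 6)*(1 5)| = 6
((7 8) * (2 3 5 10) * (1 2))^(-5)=(10)(7 8)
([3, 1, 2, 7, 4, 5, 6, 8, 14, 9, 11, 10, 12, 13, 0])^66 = [3, 1, 2, 7, 4, 5, 6, 8, 14, 9, 10, 11, 12, 13, 0]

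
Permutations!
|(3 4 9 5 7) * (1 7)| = |(1 7 3 4 9 5)| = 6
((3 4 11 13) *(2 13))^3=(2 4 13 11 3)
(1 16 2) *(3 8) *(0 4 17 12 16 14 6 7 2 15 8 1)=[4, 14, 0, 1, 17, 5, 7, 2, 3, 9, 10, 11, 16, 13, 6, 8, 15, 12]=(0 4 17 12 16 15 8 3 1 14 6 7 2)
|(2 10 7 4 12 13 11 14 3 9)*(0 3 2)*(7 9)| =11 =|(0 3 7 4 12 13 11 14 2 10 9)|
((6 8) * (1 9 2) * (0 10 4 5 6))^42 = ((0 10 4 5 6 8)(1 9 2))^42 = (10)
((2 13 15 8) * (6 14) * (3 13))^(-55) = ((2 3 13 15 8)(6 14))^(-55) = (15)(6 14)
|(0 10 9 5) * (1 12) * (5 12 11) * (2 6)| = |(0 10 9 12 1 11 5)(2 6)| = 14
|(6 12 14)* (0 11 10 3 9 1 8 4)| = |(0 11 10 3 9 1 8 4)(6 12 14)| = 24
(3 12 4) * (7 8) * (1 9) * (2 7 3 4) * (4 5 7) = [0, 9, 4, 12, 5, 7, 6, 8, 3, 1, 10, 11, 2] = (1 9)(2 4 5 7 8 3 12)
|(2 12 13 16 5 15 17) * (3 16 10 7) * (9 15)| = 11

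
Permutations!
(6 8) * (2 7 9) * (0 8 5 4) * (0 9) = [8, 1, 7, 3, 9, 4, 5, 0, 6, 2] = (0 8 6 5 4 9 2 7)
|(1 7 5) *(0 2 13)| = |(0 2 13)(1 7 5)| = 3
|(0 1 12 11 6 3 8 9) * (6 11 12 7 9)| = |(12)(0 1 7 9)(3 8 6)| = 12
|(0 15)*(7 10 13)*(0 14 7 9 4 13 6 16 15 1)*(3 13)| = |(0 1)(3 13 9 4)(6 16 15 14 7 10)| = 12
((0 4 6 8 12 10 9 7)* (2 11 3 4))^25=((0 2 11 3 4 6 8 12 10 9 7))^25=(0 3 8 9 2 4 12 7 11 6 10)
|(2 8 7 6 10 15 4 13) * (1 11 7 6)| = 21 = |(1 11 7)(2 8 6 10 15 4 13)|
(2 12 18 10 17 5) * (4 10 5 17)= (2 12 18 5)(4 10)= [0, 1, 12, 3, 10, 2, 6, 7, 8, 9, 4, 11, 18, 13, 14, 15, 16, 17, 5]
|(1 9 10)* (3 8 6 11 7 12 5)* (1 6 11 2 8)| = |(1 9 10 6 2 8 11 7 12 5 3)| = 11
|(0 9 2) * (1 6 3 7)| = 12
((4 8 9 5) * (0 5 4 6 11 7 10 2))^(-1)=(0 2 10 7 11 6 5)(4 9 8)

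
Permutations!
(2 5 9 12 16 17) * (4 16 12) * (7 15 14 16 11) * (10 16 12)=(2 5 9 4 11 7 15 14 12 10 16 17)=[0, 1, 5, 3, 11, 9, 6, 15, 8, 4, 16, 7, 10, 13, 12, 14, 17, 2]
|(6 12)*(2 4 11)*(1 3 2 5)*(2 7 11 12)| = |(1 3 7 11 5)(2 4 12 6)| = 20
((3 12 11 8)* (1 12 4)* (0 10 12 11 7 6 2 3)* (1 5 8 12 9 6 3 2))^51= (0 6 12 4)(1 7 5 10)(3 8 9 11)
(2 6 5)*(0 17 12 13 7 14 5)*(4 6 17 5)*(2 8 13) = [5, 1, 17, 3, 6, 8, 0, 14, 13, 9, 10, 11, 2, 7, 4, 15, 16, 12] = (0 5 8 13 7 14 4 6)(2 17 12)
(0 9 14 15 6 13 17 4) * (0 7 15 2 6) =[9, 1, 6, 3, 7, 5, 13, 15, 8, 14, 10, 11, 12, 17, 2, 0, 16, 4] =(0 9 14 2 6 13 17 4 7 15)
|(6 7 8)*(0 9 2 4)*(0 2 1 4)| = |(0 9 1 4 2)(6 7 8)| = 15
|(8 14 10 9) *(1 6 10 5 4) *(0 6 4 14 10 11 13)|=12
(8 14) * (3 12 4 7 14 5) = (3 12 4 7 14 8 5) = [0, 1, 2, 12, 7, 3, 6, 14, 5, 9, 10, 11, 4, 13, 8]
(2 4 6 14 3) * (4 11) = (2 11 4 6 14 3) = [0, 1, 11, 2, 6, 5, 14, 7, 8, 9, 10, 4, 12, 13, 3]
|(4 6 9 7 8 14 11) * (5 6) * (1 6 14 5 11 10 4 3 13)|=|(1 6 9 7 8 5 14 10 4 11 3 13)|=12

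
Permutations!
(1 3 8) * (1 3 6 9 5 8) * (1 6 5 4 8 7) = [0, 5, 2, 6, 8, 7, 9, 1, 3, 4] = (1 5 7)(3 6 9 4 8)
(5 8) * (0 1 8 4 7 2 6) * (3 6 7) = (0 1 8 5 4 3 6)(2 7) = [1, 8, 7, 6, 3, 4, 0, 2, 5]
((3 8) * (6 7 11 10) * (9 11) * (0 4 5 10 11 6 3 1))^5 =((11)(0 4 5 10 3 8 1)(6 7 9))^5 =(11)(0 8 10 4 1 3 5)(6 9 7)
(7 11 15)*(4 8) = (4 8)(7 11 15) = [0, 1, 2, 3, 8, 5, 6, 11, 4, 9, 10, 15, 12, 13, 14, 7]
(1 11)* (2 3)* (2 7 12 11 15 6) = (1 15 6 2 3 7 12 11) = [0, 15, 3, 7, 4, 5, 2, 12, 8, 9, 10, 1, 11, 13, 14, 6]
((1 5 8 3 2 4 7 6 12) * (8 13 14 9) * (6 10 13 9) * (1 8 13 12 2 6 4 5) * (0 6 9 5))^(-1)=(0 2 6)(3 8 12 10 7 4 14 13 9)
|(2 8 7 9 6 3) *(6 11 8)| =12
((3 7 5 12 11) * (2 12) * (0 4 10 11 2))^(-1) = (0 5 7 3 11 10 4)(2 12)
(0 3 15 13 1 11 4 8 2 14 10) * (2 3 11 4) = (0 11 2 14 10)(1 4 8 3 15 13) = [11, 4, 14, 15, 8, 5, 6, 7, 3, 9, 0, 2, 12, 1, 10, 13]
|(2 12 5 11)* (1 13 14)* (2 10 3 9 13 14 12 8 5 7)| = 10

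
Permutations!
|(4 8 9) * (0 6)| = |(0 6)(4 8 9)| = 6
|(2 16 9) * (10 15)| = |(2 16 9)(10 15)| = 6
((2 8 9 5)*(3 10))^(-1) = (2 5 9 8)(3 10)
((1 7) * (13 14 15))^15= ((1 7)(13 14 15))^15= (15)(1 7)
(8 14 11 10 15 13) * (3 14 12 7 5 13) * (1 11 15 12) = (1 11 10 12 7 5 13 8)(3 14 15) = [0, 11, 2, 14, 4, 13, 6, 5, 1, 9, 12, 10, 7, 8, 15, 3]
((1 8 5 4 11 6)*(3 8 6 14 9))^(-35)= ((1 6)(3 8 5 4 11 14 9))^(-35)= (14)(1 6)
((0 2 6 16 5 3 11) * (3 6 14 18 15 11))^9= ((0 2 14 18 15 11)(5 6 16))^9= (0 18)(2 15)(11 14)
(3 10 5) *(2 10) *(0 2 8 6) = (0 2 10 5 3 8 6) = [2, 1, 10, 8, 4, 3, 0, 7, 6, 9, 5]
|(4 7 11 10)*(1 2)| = |(1 2)(4 7 11 10)| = 4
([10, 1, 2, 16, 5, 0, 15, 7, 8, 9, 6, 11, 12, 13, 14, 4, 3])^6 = (16)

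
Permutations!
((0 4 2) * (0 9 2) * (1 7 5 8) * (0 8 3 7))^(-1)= (0 1 8 4)(2 9)(3 5 7)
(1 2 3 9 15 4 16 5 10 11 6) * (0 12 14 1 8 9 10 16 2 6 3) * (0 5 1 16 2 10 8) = (0 12 14 16 1 6)(2 5)(3 8 9 15 4 10 11) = [12, 6, 5, 8, 10, 2, 0, 7, 9, 15, 11, 3, 14, 13, 16, 4, 1]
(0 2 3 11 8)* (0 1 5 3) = (0 2)(1 5 3 11 8) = [2, 5, 0, 11, 4, 3, 6, 7, 1, 9, 10, 8]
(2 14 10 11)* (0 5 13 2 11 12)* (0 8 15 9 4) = (0 5 13 2 14 10 12 8 15 9 4) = [5, 1, 14, 3, 0, 13, 6, 7, 15, 4, 12, 11, 8, 2, 10, 9]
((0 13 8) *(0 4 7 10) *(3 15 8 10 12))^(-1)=(0 10 13)(3 12 7 4 8 15)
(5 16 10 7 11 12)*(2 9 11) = (2 9 11 12 5 16 10 7) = [0, 1, 9, 3, 4, 16, 6, 2, 8, 11, 7, 12, 5, 13, 14, 15, 10]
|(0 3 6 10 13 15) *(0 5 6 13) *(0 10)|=6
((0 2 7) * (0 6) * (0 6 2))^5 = (2 7) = ((2 7))^5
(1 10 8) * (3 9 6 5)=[0, 10, 2, 9, 4, 3, 5, 7, 1, 6, 8]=(1 10 8)(3 9 6 5)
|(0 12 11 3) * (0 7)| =5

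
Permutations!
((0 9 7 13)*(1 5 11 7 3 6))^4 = ((0 9 3 6 1 5 11 7 13))^4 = (0 1 13 6 7 3 11 9 5)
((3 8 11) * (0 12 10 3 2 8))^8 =(12)(2 11 8)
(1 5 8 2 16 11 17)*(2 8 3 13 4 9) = (1 5 3 13 4 9 2 16 11 17) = [0, 5, 16, 13, 9, 3, 6, 7, 8, 2, 10, 17, 12, 4, 14, 15, 11, 1]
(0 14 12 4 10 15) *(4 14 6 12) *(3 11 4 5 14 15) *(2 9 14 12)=(0 6 2 9 14 5 12 15)(3 11 4 10)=[6, 1, 9, 11, 10, 12, 2, 7, 8, 14, 3, 4, 15, 13, 5, 0]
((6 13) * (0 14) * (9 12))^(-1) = (0 14)(6 13)(9 12)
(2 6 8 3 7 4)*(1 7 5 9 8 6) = [0, 7, 1, 5, 2, 9, 6, 4, 3, 8] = (1 7 4 2)(3 5 9 8)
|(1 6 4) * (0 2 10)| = |(0 2 10)(1 6 4)| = 3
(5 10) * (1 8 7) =(1 8 7)(5 10) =[0, 8, 2, 3, 4, 10, 6, 1, 7, 9, 5]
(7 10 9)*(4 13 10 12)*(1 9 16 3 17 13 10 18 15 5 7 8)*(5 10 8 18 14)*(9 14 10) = (1 14 5 7 12 4 8)(3 17 13 10 16)(9 18 15) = [0, 14, 2, 17, 8, 7, 6, 12, 1, 18, 16, 11, 4, 10, 5, 9, 3, 13, 15]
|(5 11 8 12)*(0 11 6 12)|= |(0 11 8)(5 6 12)|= 3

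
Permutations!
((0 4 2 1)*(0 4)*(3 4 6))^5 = (6) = ((1 6 3 4 2))^5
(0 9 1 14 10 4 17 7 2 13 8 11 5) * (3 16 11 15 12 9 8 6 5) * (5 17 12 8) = (0 5)(1 14 10 4 12 9)(2 13 6 17 7)(3 16 11)(8 15) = [5, 14, 13, 16, 12, 0, 17, 2, 15, 1, 4, 3, 9, 6, 10, 8, 11, 7]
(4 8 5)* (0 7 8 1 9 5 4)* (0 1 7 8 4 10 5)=[8, 9, 2, 3, 7, 1, 6, 4, 10, 0, 5]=(0 8 10 5 1 9)(4 7)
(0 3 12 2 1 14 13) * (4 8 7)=(0 3 12 2 1 14 13)(4 8 7)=[3, 14, 1, 12, 8, 5, 6, 4, 7, 9, 10, 11, 2, 0, 13]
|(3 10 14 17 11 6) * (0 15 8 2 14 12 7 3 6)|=|(0 15 8 2 14 17 11)(3 10 12 7)|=28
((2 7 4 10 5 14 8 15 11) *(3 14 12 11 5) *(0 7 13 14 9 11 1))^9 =(0 14 10 5 11)(1 13 4 15 9)(2 7 8 3 12) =((0 7 4 10 3 9 11 2 13 14 8 15 5 12 1))^9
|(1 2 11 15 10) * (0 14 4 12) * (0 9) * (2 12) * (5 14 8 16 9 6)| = 20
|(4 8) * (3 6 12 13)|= |(3 6 12 13)(4 8)|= 4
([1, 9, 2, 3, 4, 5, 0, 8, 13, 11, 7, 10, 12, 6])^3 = [11, 10, 2, 3, 4, 5, 9, 6, 0, 7, 13, 8, 12, 1]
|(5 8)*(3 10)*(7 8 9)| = 4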